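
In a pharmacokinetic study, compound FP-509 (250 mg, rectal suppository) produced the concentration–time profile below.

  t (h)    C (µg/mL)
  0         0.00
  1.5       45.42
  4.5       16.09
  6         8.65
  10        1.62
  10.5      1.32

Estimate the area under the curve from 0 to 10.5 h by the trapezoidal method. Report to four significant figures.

Trapezoidal AUC_0→10.5:
  [0→1.5]: (0.00+45.42)/2 × 1.5 = 34.065
  [1.5→4.5]: (45.42+16.09)/2 × 3 = 92.265
  [4.5→6]: (16.09+8.65)/2 × 1.5 = 18.555
  [6→10]: (8.65+1.62)/2 × 4 = 20.54
  [10→10.5]: (1.62+1.32)/2 × 0.5 = 0.735
  Sum = 166.16 µg/mL·h

AUC = 166.2 µg/mL·h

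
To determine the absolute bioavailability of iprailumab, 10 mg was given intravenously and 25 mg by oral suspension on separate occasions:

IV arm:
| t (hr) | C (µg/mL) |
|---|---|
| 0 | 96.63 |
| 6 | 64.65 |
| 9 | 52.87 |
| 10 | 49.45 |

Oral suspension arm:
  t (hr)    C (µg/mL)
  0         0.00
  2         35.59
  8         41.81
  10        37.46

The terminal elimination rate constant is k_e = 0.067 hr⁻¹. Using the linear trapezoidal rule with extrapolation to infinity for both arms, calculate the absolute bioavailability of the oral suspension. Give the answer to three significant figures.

Trapezoidal AUC_0→10 (IV):
  [0→6]: (96.63+64.65)/2 × 6 = 483.84
  [6→9]: (64.65+52.87)/2 × 3 = 176.28
  [9→10]: (52.87+49.45)/2 × 1 = 51.16
  Sum = 711.28 µg/mL·hr
IV tail: 49.45/0.067 = 738.060; AUC_iv,0→∞ = 711.28 + 738.060 = 1449.34 µg/mL·hr
Trapezoidal AUC_0→10 (oral suspension):
  [0→2]: (0.00+35.59)/2 × 2 = 35.59
  [2→8]: (35.59+41.81)/2 × 6 = 232.2
  [8→10]: (41.81+37.46)/2 × 2 = 79.27
  Sum = 347.06 µg/mL·hr
oral suspension tail: 37.46/0.067 = 559.104; AUC_ev,0→∞ = 347.06 + 559.104 = 906.164 µg/mL·hr
F = (AUC_ev/D_ev)/(AUC_iv/D_iv) = (906.164/25)/(1449.34/10) = 36.24656/144.934 = 0.2501

F = 0.250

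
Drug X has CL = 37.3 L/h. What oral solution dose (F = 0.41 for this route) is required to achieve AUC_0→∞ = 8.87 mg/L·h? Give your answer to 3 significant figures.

Dose = CL × AUC_0→∞ / F
     = 37.3 × 8.87 / 0.41 = 806.954 mg

Dose = 807 mg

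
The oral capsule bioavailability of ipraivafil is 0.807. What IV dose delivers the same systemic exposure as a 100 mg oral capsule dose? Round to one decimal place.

Systemic exposure from an extravascular dose = F × D_ev, so the equivalent IV dose is F × D_ev.
D_iv = F × D_ev = 0.807 × 100 = 80.7 mg

D_iv = 80.7 mg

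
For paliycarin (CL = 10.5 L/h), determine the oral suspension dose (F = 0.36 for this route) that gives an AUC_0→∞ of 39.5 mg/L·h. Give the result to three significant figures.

Dose = 1150 mg

Dose = CL × AUC_0→∞ / F
     = 10.5 × 39.5 / 0.36 = 1152.08 mg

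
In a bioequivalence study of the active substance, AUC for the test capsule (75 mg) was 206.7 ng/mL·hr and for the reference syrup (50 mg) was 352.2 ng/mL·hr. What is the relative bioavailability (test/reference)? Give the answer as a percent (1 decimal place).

F_rel = (AUC_test/D_test) / (AUC_ref/D_ref)
      = (206.7/75) / (352.2/50)
      = 2.756 / 7.044 = 0.3913 = 39.13%

F_rel = 39.1%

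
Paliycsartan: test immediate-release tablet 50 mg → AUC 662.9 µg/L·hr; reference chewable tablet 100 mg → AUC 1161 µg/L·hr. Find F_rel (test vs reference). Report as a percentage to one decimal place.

F_rel = 114.2%

F_rel = (AUC_test/D_test) / (AUC_ref/D_ref)
      = (662.9/50) / (1161/100)
      = 13.258 / 11.61 = 1.1419 = 114.19%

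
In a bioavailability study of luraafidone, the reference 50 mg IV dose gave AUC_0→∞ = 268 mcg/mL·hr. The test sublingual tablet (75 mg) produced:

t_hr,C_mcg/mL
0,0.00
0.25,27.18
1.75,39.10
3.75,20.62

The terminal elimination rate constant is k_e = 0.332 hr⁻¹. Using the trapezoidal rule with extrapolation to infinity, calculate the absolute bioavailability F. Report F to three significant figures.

F = 0.435

Trapezoidal AUC_0→3.75 (sublingual tablet):
  [0→0.25]: (0.00+27.18)/2 × 0.25 = 3.3975
  [0.25→1.75]: (27.18+39.10)/2 × 1.5 = 49.71
  [1.75→3.75]: (39.10+20.62)/2 × 2 = 59.72
  Sum = 112.8275 mcg/mL·hr
Tail: C_last/k_e = 20.62/0.332 = 62.108
AUC_0→∞ (sublingual tablet) = 112.8275 + 62.108 = 174.9355 mcg/mL·hr
F = (AUC_ev/D_ev)/(AUC_iv/D_iv) = (174.9355/75)/(268/50) = 2.33247/5.36 = 0.4352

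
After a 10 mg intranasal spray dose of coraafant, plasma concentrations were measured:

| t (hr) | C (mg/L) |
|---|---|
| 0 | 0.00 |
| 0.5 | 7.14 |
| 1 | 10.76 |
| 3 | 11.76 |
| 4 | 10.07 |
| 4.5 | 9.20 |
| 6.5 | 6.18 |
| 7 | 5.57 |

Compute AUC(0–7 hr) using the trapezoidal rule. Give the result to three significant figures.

Trapezoidal AUC_0→7:
  [0→0.5]: (0.00+7.14)/2 × 0.5 = 1.785
  [0.5→1]: (7.14+10.76)/2 × 0.5 = 4.475
  [1→3]: (10.76+11.76)/2 × 2 = 22.52
  [3→4]: (11.76+10.07)/2 × 1 = 10.915
  [4→4.5]: (10.07+9.20)/2 × 0.5 = 4.8175
  [4.5→6.5]: (9.20+6.18)/2 × 2 = 15.38
  [6.5→7]: (6.18+5.57)/2 × 0.5 = 2.9375
  Sum = 62.83 mg/L·hr

AUC = 62.8 mg/L·hr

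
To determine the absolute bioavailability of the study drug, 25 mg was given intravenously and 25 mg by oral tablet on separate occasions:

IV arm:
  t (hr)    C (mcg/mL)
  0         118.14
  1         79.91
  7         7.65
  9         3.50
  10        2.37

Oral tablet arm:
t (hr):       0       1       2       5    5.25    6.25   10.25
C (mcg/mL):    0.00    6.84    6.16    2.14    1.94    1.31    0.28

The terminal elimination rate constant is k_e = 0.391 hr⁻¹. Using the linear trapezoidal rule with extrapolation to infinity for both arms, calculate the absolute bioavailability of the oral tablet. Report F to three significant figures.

F = 0.0744

Trapezoidal AUC_0→10 (IV):
  [0→1]: (118.14+79.91)/2 × 1 = 99.025
  [1→7]: (79.91+7.65)/2 × 6 = 262.68
  [7→9]: (7.65+3.50)/2 × 2 = 11.15
  [9→10]: (3.50+2.37)/2 × 1 = 2.935
  Sum = 375.79 mcg/mL·hr
IV tail: 2.37/0.391 = 6.061; AUC_iv,0→∞ = 375.79 + 6.061 = 381.851 mcg/mL·hr
Trapezoidal AUC_0→10.25 (oral tablet):
  [0→1]: (0.00+6.84)/2 × 1 = 3.42
  [1→2]: (6.84+6.16)/2 × 1 = 6.5
  [2→5]: (6.16+2.14)/2 × 3 = 12.45
  [5→5.25]: (2.14+1.94)/2 × 0.25 = 0.51
  [5.25→6.25]: (1.94+1.31)/2 × 1 = 1.625
  [6.25→10.25]: (1.31+0.28)/2 × 4 = 3.18
  Sum = 27.685 mcg/mL·hr
oral tablet tail: 0.28/0.391 = 0.716; AUC_ev,0→∞ = 27.685 + 0.716 = 28.401 mcg/mL·hr
F = (AUC_ev/D_ev)/(AUC_iv/D_iv) = (28.401/25)/(381.851/25) = 1.13604/15.27404 = 0.0744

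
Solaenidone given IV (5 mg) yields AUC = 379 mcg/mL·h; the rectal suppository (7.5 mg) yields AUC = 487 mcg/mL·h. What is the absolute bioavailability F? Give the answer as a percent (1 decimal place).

F = 85.7%

F = (AUC_ev / D_ev) / (AUC_iv / D_iv)
  = (487/7.5) / (379/5)
  = 64.9333 / 75.8 = 0.8566
  = 85.66%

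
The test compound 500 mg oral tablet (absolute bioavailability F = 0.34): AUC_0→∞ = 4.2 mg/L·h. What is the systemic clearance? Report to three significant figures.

CL = 40.5 L/h

CL = F × Dose / AUC_0→∞
   = 0.34 × 500 / 4.2 = 40.4762 L/h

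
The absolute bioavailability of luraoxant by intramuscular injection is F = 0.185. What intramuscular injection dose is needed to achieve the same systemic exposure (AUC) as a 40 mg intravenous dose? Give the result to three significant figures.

For equal systemic exposure: F × D_ev = D_iv
D_ev = D_iv / F = 40 / 0.185 = 216.216 mg

D_intramuscular = 216 mg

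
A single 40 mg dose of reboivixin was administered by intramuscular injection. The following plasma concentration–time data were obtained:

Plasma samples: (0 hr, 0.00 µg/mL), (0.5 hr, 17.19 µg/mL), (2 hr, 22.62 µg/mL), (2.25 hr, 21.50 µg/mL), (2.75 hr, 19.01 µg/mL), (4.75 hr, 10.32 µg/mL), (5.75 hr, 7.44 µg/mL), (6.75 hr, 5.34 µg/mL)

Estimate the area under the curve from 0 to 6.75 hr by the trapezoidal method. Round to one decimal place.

Trapezoidal AUC_0→6.75:
  [0→0.5]: (0.00+17.19)/2 × 0.5 = 4.2975
  [0.5→2]: (17.19+22.62)/2 × 1.5 = 29.8575
  [2→2.25]: (22.62+21.50)/2 × 0.25 = 5.515
  [2.25→2.75]: (21.50+19.01)/2 × 0.5 = 10.1275
  [2.75→4.75]: (19.01+10.32)/2 × 2 = 29.33
  [4.75→5.75]: (10.32+7.44)/2 × 1 = 8.88
  [5.75→6.75]: (7.44+5.34)/2 × 1 = 6.39
  Sum = 94.3975 µg/mL·hr

AUC = 94.4 µg/mL·hr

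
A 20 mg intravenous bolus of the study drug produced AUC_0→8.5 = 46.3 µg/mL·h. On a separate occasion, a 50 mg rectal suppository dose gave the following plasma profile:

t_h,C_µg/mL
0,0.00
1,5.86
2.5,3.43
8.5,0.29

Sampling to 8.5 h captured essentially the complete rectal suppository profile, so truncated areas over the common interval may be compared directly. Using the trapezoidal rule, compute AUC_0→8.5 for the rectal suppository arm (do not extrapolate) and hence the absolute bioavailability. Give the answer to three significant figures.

F = 0.182

Trapezoidal AUC_0→8.5 (rectal suppository):
  [0→1]: (0.00+5.86)/2 × 1 = 2.93
  [1→2.5]: (5.86+3.43)/2 × 1.5 = 6.9675
  [2.5→8.5]: (3.43+0.29)/2 × 6 = 11.16
  Sum = 21.0575 µg/mL·h
F = (AUC_ev/D_ev)/(AUC_iv/D_iv) = (21.0575/50)/(46.3/20) = 0.42115/2.315 = 0.1819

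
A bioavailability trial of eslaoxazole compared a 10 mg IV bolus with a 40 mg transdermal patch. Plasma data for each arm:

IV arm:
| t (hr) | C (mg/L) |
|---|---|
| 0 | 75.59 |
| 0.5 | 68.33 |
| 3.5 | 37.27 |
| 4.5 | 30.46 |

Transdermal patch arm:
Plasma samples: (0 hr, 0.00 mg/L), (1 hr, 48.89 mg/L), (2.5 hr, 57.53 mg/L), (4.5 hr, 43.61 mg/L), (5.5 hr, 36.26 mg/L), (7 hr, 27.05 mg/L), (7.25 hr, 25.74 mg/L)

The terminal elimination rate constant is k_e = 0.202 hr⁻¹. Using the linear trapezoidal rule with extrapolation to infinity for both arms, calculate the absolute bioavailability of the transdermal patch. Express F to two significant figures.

F = 0.28

Trapezoidal AUC_0→4.5 (IV):
  [0→0.5]: (75.59+68.33)/2 × 0.5 = 35.98
  [0.5→3.5]: (68.33+37.27)/2 × 3 = 158.4
  [3.5→4.5]: (37.27+30.46)/2 × 1 = 33.865
  Sum = 228.245 mg/L·hr
IV tail: 30.46/0.202 = 150.792; AUC_iv,0→∞ = 228.245 + 150.792 = 379.037 mg/L·hr
Trapezoidal AUC_0→7.25 (transdermal patch):
  [0→1]: (0.00+48.89)/2 × 1 = 24.445
  [1→2.5]: (48.89+57.53)/2 × 1.5 = 79.815
  [2.5→4.5]: (57.53+43.61)/2 × 2 = 101.14
  [4.5→5.5]: (43.61+36.26)/2 × 1 = 39.935
  [5.5→7]: (36.26+27.05)/2 × 1.5 = 47.4825
  [7→7.25]: (27.05+25.74)/2 × 0.25 = 6.59875
  Sum = 299.41625 mg/L·hr
transdermal patch tail: 25.74/0.202 = 127.426; AUC_ev,0→∞ = 299.41625 + 127.426 = 426.84225 mg/L·hr
F = (AUC_ev/D_ev)/(AUC_iv/D_iv) = (426.84225/40)/(379.037/10) = 10.6711/37.9037 = 0.2815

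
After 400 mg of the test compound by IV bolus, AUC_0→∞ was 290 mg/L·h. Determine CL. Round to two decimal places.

CL = Dose_iv / AUC_0→∞
   = 400 / 290 = 1.37931 L/h

CL = 1.38 L/h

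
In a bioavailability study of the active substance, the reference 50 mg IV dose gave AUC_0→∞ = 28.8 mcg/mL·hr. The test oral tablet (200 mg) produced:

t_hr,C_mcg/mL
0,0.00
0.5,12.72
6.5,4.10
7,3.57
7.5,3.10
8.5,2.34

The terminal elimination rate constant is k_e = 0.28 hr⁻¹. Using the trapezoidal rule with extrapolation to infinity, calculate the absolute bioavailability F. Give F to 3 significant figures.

F = 0.593

Trapezoidal AUC_0→8.5 (oral tablet):
  [0→0.5]: (0.00+12.72)/2 × 0.5 = 3.18
  [0.5→6.5]: (12.72+4.10)/2 × 6 = 50.46
  [6.5→7]: (4.10+3.57)/2 × 0.5 = 1.9175
  [7→7.5]: (3.57+3.10)/2 × 0.5 = 1.6675
  [7.5→8.5]: (3.10+2.34)/2 × 1 = 2.72
  Sum = 59.945 mcg/mL·hr
Tail: C_last/k_e = 2.34/0.28 = 8.357
AUC_0→∞ (oral tablet) = 59.945 + 8.357 = 68.302 mcg/mL·hr
F = (AUC_ev/D_ev)/(AUC_iv/D_iv) = (68.302/200)/(28.8/50) = 0.34151/0.576 = 0.5929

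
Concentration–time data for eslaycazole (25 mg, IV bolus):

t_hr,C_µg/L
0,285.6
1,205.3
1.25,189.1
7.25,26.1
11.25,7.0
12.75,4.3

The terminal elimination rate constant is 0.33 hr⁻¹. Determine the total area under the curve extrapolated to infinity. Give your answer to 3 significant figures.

AUC = 1030 µg/L·hr

Trapezoidal AUC_0→12.75:
  [0→1]: (285.6+205.3)/2 × 1 = 245.45
  [1→1.25]: (205.3+189.1)/2 × 0.25 = 49.3
  [1.25→7.25]: (189.1+26.1)/2 × 6 = 645.6
  [7.25→11.25]: (26.1+7.0)/2 × 4 = 66.2
  [11.25→12.75]: (7.0+4.3)/2 × 1.5 = 8.475
  Sum = 1015.025 µg/L·hr
Extrapolated tail: C_last / k_e = 4.3 / 0.33 = 13.030
AUC_0→∞ = 1015.025 + 13.030 = 1028.055 µg/L·hr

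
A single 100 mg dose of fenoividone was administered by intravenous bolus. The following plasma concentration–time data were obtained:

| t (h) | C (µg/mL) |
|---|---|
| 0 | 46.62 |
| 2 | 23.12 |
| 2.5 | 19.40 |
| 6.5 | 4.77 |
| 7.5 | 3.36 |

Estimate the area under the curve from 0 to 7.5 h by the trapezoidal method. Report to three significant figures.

AUC = 133 µg/mL·h

Trapezoidal AUC_0→7.5:
  [0→2]: (46.62+23.12)/2 × 2 = 69.74
  [2→2.5]: (23.12+19.40)/2 × 0.5 = 10.63
  [2.5→6.5]: (19.40+4.77)/2 × 4 = 48.34
  [6.5→7.5]: (4.77+3.36)/2 × 1 = 4.065
  Sum = 132.775 µg/mL·h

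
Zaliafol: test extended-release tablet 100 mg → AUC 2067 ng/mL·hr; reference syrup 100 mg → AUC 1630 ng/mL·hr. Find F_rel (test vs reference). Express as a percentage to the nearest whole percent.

F_rel = 127%

F_rel = (AUC_test/D_test) / (AUC_ref/D_ref)
      = (2067/100) / (1630/100)
      = 20.67 / 16.3 = 1.2681 = 126.81%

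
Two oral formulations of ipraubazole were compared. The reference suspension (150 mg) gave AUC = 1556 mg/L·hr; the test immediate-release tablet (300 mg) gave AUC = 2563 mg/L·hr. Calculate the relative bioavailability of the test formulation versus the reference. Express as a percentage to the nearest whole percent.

F_rel = (AUC_test/D_test) / (AUC_ref/D_ref)
      = (2563/300) / (1556/150)
      = 8.54333 / 10.3733 = 0.8236 = 82.36%

F_rel = 82%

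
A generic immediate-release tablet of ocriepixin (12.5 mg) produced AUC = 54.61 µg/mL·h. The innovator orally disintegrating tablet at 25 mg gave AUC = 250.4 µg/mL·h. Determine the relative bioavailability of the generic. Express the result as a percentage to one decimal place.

F_rel = (AUC_test/D_test) / (AUC_ref/D_ref)
      = (54.61/12.5) / (250.4/25)
      = 4.3688 / 10.016 = 0.4362 = 43.62%

F_rel = 43.6%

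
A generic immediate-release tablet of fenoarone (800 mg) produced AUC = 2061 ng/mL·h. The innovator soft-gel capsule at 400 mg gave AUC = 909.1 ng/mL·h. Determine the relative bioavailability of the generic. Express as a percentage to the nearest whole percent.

F_rel = 113%

F_rel = (AUC_test/D_test) / (AUC_ref/D_ref)
      = (2061/800) / (909.1/400)
      = 2.57625 / 2.27275 = 1.1335 = 113.35%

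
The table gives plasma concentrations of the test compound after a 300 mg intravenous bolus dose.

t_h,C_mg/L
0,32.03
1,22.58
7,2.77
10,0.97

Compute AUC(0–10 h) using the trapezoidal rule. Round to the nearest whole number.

Trapezoidal AUC_0→10:
  [0→1]: (32.03+22.58)/2 × 1 = 27.305
  [1→7]: (22.58+2.77)/2 × 6 = 76.05
  [7→10]: (2.77+0.97)/2 × 3 = 5.61
  Sum = 108.965 mg/L·h

AUC = 109 mg/L·h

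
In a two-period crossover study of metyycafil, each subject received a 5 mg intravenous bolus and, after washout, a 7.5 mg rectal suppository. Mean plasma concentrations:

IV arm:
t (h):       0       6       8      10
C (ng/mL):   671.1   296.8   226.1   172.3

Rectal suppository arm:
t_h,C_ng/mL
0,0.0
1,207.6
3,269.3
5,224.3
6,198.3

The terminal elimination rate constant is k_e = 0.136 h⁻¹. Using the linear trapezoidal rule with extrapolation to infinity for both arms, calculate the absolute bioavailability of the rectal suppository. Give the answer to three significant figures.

F = 0.359

Trapezoidal AUC_0→10 (IV):
  [0→6]: (671.1+296.8)/2 × 6 = 2903.7
  [6→8]: (296.8+226.1)/2 × 2 = 522.9
  [8→10]: (226.1+172.3)/2 × 2 = 398.4
  Sum = 3825.0 ng/mL·h
IV tail: 172.3/0.136 = 1266.912; AUC_iv,0→∞ = 3825.0 + 1266.912 = 5091.912 ng/mL·h
Trapezoidal AUC_0→6 (rectal suppository):
  [0→1]: (0.0+207.6)/2 × 1 = 103.8
  [1→3]: (207.6+269.3)/2 × 2 = 476.9
  [3→5]: (269.3+224.3)/2 × 2 = 493.6
  [5→6]: (224.3+198.3)/2 × 1 = 211.3
  Sum = 1285.6 ng/mL·h
rectal suppository tail: 198.3/0.136 = 1458.088; AUC_ev,0→∞ = 1285.6 + 1458.088 = 2743.688 ng/mL·h
F = (AUC_ev/D_ev)/(AUC_iv/D_iv) = (2743.688/7.5)/(5091.912/5) = 365.825/1018.3824 = 0.3592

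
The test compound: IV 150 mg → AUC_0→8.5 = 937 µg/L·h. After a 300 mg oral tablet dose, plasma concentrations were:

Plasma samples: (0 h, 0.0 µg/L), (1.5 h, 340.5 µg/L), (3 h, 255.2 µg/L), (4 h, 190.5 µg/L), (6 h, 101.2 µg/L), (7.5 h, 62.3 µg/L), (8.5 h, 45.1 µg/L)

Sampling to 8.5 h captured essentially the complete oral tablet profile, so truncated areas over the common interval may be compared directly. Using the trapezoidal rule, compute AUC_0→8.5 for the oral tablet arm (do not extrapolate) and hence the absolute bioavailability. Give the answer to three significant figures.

F = 0.743

Trapezoidal AUC_0→8.5 (oral tablet):
  [0→1.5]: (0.0+340.5)/2 × 1.5 = 255.375
  [1.5→3]: (340.5+255.2)/2 × 1.5 = 446.775
  [3→4]: (255.2+190.5)/2 × 1 = 222.85
  [4→6]: (190.5+101.2)/2 × 2 = 291.7
  [6→7.5]: (101.2+62.3)/2 × 1.5 = 122.625
  [7.5→8.5]: (62.3+45.1)/2 × 1 = 53.7
  Sum = 1393.025 µg/L·h
F = (AUC_ev/D_ev)/(AUC_iv/D_iv) = (1393.025/300)/(937/150) = 4.64342/6.24667 = 0.7433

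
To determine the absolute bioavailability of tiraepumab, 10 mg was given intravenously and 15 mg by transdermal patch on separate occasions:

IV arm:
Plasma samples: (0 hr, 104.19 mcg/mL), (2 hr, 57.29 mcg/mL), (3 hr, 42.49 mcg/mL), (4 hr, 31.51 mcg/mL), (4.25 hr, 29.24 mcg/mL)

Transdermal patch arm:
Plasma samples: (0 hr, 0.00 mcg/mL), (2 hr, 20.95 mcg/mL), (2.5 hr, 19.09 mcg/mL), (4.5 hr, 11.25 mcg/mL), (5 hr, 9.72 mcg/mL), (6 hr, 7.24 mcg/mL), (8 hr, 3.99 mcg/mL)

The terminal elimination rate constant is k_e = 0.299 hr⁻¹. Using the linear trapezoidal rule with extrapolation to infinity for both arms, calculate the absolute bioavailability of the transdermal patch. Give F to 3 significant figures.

Trapezoidal AUC_0→4.25 (IV):
  [0→2]: (104.19+57.29)/2 × 2 = 161.48
  [2→3]: (57.29+42.49)/2 × 1 = 49.89
  [3→4]: (42.49+31.51)/2 × 1 = 37.0
  [4→4.25]: (31.51+29.24)/2 × 0.25 = 7.59375
  Sum = 255.96375 mcg/mL·hr
IV tail: 29.24/0.299 = 97.793; AUC_iv,0→∞ = 255.96375 + 97.793 = 353.75675 mcg/mL·hr
Trapezoidal AUC_0→8 (transdermal patch):
  [0→2]: (0.00+20.95)/2 × 2 = 20.95
  [2→2.5]: (20.95+19.09)/2 × 0.5 = 10.01
  [2.5→4.5]: (19.09+11.25)/2 × 2 = 30.34
  [4.5→5]: (11.25+9.72)/2 × 0.5 = 5.2425
  [5→6]: (9.72+7.24)/2 × 1 = 8.48
  [6→8]: (7.24+3.99)/2 × 2 = 11.23
  Sum = 86.2525 mcg/mL·hr
transdermal patch tail: 3.99/0.299 = 13.344; AUC_ev,0→∞ = 86.2525 + 13.344 = 99.5965 mcg/mL·hr
F = (AUC_ev/D_ev)/(AUC_iv/D_iv) = (99.5965/15)/(353.75675/10) = 6.63977/35.375675 = 0.1877

F = 0.188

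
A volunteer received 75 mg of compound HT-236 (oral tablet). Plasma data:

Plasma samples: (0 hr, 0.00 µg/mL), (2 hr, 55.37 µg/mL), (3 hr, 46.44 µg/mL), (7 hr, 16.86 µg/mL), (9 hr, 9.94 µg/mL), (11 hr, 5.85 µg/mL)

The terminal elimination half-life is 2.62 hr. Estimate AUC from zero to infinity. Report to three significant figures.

AUC = 298 µg/mL·hr

Trapezoidal AUC_0→11:
  [0→2]: (0.00+55.37)/2 × 2 = 55.37
  [2→3]: (55.37+46.44)/2 × 1 = 50.905
  [3→7]: (46.44+16.86)/2 × 4 = 126.6
  [7→9]: (16.86+9.94)/2 × 2 = 26.8
  [9→11]: (9.94+5.85)/2 × 2 = 15.79
  Sum = 275.465 µg/mL·hr
k_e = ln2 / t½ = 0.693147 / 2.62 = 0.2646 hr^-1
Extrapolated tail: C_last / k_e = 5.85 / 0.2646 = 22.109
AUC_0→∞ = 275.465 + 22.109 = 297.574 µg/mL·hr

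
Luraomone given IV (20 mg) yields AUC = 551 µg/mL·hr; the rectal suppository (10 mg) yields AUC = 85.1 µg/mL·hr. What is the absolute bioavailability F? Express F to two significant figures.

F = 0.31

F = (AUC_ev / D_ev) / (AUC_iv / D_iv)
  = (85.1/10) / (551/20)
  = 8.51 / 27.55 = 0.3089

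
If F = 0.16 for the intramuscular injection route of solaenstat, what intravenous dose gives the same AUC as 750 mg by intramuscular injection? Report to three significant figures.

D_iv = 120 mg

Systemic exposure from an extravascular dose = F × D_ev, so the equivalent IV dose is F × D_ev.
D_iv = F × D_ev = 0.16 × 750 = 120 mg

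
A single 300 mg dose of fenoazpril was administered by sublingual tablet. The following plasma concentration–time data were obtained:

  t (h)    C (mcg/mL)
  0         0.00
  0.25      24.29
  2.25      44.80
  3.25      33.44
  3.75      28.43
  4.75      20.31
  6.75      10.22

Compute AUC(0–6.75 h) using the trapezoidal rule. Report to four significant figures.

Trapezoidal AUC_0→6.75:
  [0→0.25]: (0.00+24.29)/2 × 0.25 = 3.03625
  [0.25→2.25]: (24.29+44.80)/2 × 2 = 69.09
  [2.25→3.25]: (44.80+33.44)/2 × 1 = 39.12
  [3.25→3.75]: (33.44+28.43)/2 × 0.5 = 15.4675
  [3.75→4.75]: (28.43+20.31)/2 × 1 = 24.37
  [4.75→6.75]: (20.31+10.22)/2 × 2 = 30.53
  Sum = 181.61375 mcg/mL·h

AUC = 181.6 mcg/mL·h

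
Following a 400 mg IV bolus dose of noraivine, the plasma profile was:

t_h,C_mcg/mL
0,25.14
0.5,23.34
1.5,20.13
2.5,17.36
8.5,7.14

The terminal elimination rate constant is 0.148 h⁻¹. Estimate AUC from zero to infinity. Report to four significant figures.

AUC = 174.3 mcg/mL·h

Trapezoidal AUC_0→8.5:
  [0→0.5]: (25.14+23.34)/2 × 0.5 = 12.12
  [0.5→1.5]: (23.34+20.13)/2 × 1 = 21.735
  [1.5→2.5]: (20.13+17.36)/2 × 1 = 18.745
  [2.5→8.5]: (17.36+7.14)/2 × 6 = 73.5
  Sum = 126.1 mcg/mL·h
Extrapolated tail: C_last / k_e = 7.14 / 0.148 = 48.243
AUC_0→∞ = 126.1 + 48.243 = 174.343 mcg/mL·h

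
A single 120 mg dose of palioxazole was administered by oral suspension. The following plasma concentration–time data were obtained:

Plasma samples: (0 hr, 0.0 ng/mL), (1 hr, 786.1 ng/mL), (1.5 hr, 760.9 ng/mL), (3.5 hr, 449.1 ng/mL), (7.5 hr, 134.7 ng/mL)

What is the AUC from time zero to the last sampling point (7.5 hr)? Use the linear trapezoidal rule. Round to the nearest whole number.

Trapezoidal AUC_0→7.5:
  [0→1]: (0.0+786.1)/2 × 1 = 393.05
  [1→1.5]: (786.1+760.9)/2 × 0.5 = 386.75
  [1.5→3.5]: (760.9+449.1)/2 × 2 = 1210.0
  [3.5→7.5]: (449.1+134.7)/2 × 4 = 1167.6
  Sum = 3157.4 ng/mL·hr

AUC = 3157 ng/mL·hr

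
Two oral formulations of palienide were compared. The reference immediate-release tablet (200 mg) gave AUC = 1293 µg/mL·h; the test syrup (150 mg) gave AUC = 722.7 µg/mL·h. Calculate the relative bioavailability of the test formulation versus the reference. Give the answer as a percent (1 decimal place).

F_rel = (AUC_test/D_test) / (AUC_ref/D_ref)
      = (722.7/150) / (1293/200)
      = 4.818 / 6.465 = 0.7452 = 74.52%

F_rel = 74.5%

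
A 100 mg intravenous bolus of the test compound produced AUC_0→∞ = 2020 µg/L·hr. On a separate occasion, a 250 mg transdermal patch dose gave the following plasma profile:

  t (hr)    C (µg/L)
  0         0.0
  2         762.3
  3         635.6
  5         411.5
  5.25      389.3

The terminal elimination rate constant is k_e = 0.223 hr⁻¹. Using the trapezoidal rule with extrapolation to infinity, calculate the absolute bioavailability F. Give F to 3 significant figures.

F = 0.862

Trapezoidal AUC_0→5.25 (transdermal patch):
  [0→2]: (0.0+762.3)/2 × 2 = 762.3
  [2→3]: (762.3+635.6)/2 × 1 = 698.95
  [3→5]: (635.6+411.5)/2 × 2 = 1047.1
  [5→5.25]: (411.5+389.3)/2 × 0.25 = 100.1
  Sum = 2608.45 µg/L·hr
Tail: C_last/k_e = 389.3/0.223 = 1745.740
AUC_0→∞ (transdermal patch) = 2608.45 + 1745.740 = 4354.19 µg/L·hr
F = (AUC_ev/D_ev)/(AUC_iv/D_iv) = (4354.19/250)/(2020/100) = 17.41676/20.2 = 0.8622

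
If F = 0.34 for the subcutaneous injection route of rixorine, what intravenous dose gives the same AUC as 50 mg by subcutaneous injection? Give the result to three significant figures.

D_iv = 17.0 mg

Systemic exposure from an extravascular dose = F × D_ev, so the equivalent IV dose is F × D_ev.
D_iv = F × D_ev = 0.34 × 50 = 17 mg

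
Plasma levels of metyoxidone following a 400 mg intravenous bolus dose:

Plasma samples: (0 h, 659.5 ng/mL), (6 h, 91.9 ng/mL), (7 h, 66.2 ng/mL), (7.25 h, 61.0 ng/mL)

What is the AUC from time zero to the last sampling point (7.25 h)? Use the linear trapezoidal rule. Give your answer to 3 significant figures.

AUC = 2350 ng/mL·h

Trapezoidal AUC_0→7.25:
  [0→6]: (659.5+91.9)/2 × 6 = 2254.2
  [6→7]: (91.9+66.2)/2 × 1 = 79.05
  [7→7.25]: (66.2+61.0)/2 × 0.25 = 15.9
  Sum = 2349.15 ng/mL·h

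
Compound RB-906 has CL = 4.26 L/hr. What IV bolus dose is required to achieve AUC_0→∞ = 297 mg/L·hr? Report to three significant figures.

Dose_iv = CL × AUC_0→∞
     = 4.26 × 297 = 1265.22 mg

Dose = 1270 mg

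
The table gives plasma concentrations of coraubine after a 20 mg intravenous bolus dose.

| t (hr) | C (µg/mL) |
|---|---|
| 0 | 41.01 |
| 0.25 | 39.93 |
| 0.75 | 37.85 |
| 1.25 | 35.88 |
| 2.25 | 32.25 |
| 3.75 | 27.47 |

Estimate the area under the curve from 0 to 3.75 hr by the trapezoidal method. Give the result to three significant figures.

AUC = 127 µg/mL·hr

Trapezoidal AUC_0→3.75:
  [0→0.25]: (41.01+39.93)/2 × 0.25 = 10.1175
  [0.25→0.75]: (39.93+37.85)/2 × 0.5 = 19.445
  [0.75→1.25]: (37.85+35.88)/2 × 0.5 = 18.4325
  [1.25→2.25]: (35.88+32.25)/2 × 1 = 34.065
  [2.25→3.75]: (32.25+27.47)/2 × 1.5 = 44.79
  Sum = 126.85 µg/mL·hr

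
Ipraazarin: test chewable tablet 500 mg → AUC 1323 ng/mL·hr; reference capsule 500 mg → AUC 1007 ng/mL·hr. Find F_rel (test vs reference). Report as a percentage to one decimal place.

F_rel = 131.4%

F_rel = (AUC_test/D_test) / (AUC_ref/D_ref)
      = (1323/500) / (1007/500)
      = 2.646 / 2.014 = 1.3138 = 131.38%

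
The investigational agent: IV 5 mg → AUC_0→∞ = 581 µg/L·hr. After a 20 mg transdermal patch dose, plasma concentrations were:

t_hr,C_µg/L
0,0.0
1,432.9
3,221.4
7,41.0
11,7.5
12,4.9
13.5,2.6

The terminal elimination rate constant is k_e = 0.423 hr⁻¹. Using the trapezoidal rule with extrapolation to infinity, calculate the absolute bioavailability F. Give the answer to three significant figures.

Trapezoidal AUC_0→13.5 (transdermal patch):
  [0→1]: (0.0+432.9)/2 × 1 = 216.45
  [1→3]: (432.9+221.4)/2 × 2 = 654.3
  [3→7]: (221.4+41.0)/2 × 4 = 524.8
  [7→11]: (41.0+7.5)/2 × 4 = 97.0
  [11→12]: (7.5+4.9)/2 × 1 = 6.2
  [12→13.5]: (4.9+2.6)/2 × 1.5 = 5.625
  Sum = 1504.375 µg/L·hr
Tail: C_last/k_e = 2.6/0.423 = 6.147
AUC_0→∞ (transdermal patch) = 1504.375 + 6.147 = 1510.522 µg/L·hr
F = (AUC_ev/D_ev)/(AUC_iv/D_iv) = (1510.522/20)/(581/5) = 75.5261/116.2 = 0.6500

F = 0.650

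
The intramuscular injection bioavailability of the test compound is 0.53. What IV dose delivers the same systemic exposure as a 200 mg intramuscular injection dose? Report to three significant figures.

D_iv = 106 mg

Systemic exposure from an extravascular dose = F × D_ev, so the equivalent IV dose is F × D_ev.
D_iv = F × D_ev = 0.53 × 200 = 106 mg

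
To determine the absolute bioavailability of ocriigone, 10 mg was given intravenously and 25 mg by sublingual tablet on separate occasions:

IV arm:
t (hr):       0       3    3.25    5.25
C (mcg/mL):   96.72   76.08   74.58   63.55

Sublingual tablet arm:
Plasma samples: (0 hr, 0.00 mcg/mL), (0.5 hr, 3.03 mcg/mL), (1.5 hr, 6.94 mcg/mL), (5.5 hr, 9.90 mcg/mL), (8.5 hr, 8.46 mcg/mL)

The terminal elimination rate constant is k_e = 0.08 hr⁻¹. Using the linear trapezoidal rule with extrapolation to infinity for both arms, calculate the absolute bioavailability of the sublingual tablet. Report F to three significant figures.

Trapezoidal AUC_0→5.25 (IV):
  [0→3]: (96.72+76.08)/2 × 3 = 259.2
  [3→3.25]: (76.08+74.58)/2 × 0.25 = 18.8325
  [3.25→5.25]: (74.58+63.55)/2 × 2 = 138.13
  Sum = 416.1625 mcg/mL·hr
IV tail: 63.55/0.08 = 794.375; AUC_iv,0→∞ = 416.1625 + 794.375 = 1210.5375 mcg/mL·hr
Trapezoidal AUC_0→8.5 (sublingual tablet):
  [0→0.5]: (0.00+3.03)/2 × 0.5 = 0.7575
  [0.5→1.5]: (3.03+6.94)/2 × 1 = 4.985
  [1.5→5.5]: (6.94+9.90)/2 × 4 = 33.68
  [5.5→8.5]: (9.90+8.46)/2 × 3 = 27.54
  Sum = 66.9625 mcg/mL·hr
sublingual tablet tail: 8.46/0.08 = 105.750; AUC_ev,0→∞ = 66.9625 + 105.750 = 172.7125 mcg/mL·hr
F = (AUC_ev/D_ev)/(AUC_iv/D_iv) = (172.7125/25)/(1210.5375/10) = 6.9085/121.05375 = 0.0571

F = 0.0571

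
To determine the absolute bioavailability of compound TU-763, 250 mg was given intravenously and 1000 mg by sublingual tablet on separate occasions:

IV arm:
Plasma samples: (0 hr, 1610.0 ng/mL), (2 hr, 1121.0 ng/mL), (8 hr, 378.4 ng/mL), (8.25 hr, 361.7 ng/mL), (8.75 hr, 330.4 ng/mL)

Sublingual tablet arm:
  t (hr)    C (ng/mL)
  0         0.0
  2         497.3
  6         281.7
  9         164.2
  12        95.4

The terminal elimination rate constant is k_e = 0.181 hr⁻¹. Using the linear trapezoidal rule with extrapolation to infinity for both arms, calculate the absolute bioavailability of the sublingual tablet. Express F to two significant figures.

F = 0.098

Trapezoidal AUC_0→8.75 (IV):
  [0→2]: (1610.0+1121.0)/2 × 2 = 2731.0
  [2→8]: (1121.0+378.4)/2 × 6 = 4498.2
  [8→8.25]: (378.4+361.7)/2 × 0.25 = 92.5125
  [8.25→8.75]: (361.7+330.4)/2 × 0.5 = 173.025
  Sum = 7494.7375 ng/mL·hr
IV tail: 330.4/0.181 = 1825.414; AUC_iv,0→∞ = 7494.7375 + 1825.414 = 9320.1515 ng/mL·hr
Trapezoidal AUC_0→12 (sublingual tablet):
  [0→2]: (0.0+497.3)/2 × 2 = 497.3
  [2→6]: (497.3+281.7)/2 × 4 = 1558.0
  [6→9]: (281.7+164.2)/2 × 3 = 668.85
  [9→12]: (164.2+95.4)/2 × 3 = 389.4
  Sum = 3113.55 ng/mL·hr
sublingual tablet tail: 95.4/0.181 = 527.072; AUC_ev,0→∞ = 3113.55 + 527.072 = 3640.622 ng/mL·hr
F = (AUC_ev/D_ev)/(AUC_iv/D_iv) = (3640.622/1000)/(9320.1515/250) = 3.640622/37.280606 = 0.0977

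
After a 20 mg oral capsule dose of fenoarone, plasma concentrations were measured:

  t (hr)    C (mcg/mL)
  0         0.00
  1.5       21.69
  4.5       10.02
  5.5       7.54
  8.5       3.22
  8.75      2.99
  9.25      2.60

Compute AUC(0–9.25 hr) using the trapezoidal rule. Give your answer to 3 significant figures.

Trapezoidal AUC_0→9.25:
  [0→1.5]: (0.00+21.69)/2 × 1.5 = 16.2675
  [1.5→4.5]: (21.69+10.02)/2 × 3 = 47.565
  [4.5→5.5]: (10.02+7.54)/2 × 1 = 8.78
  [5.5→8.5]: (7.54+3.22)/2 × 3 = 16.14
  [8.5→8.75]: (3.22+2.99)/2 × 0.25 = 0.77625
  [8.75→9.25]: (2.99+2.60)/2 × 0.5 = 1.3975
  Sum = 90.92625 mcg/mL·hr

AUC = 90.9 mcg/mL·hr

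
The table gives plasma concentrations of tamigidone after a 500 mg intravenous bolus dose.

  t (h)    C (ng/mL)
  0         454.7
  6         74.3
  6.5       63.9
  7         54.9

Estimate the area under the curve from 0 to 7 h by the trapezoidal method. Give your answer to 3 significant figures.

AUC = 1650 ng/mL·h

Trapezoidal AUC_0→7:
  [0→6]: (454.7+74.3)/2 × 6 = 1587.0
  [6→6.5]: (74.3+63.9)/2 × 0.5 = 34.55
  [6.5→7]: (63.9+54.9)/2 × 0.5 = 29.7
  Sum = 1651.25 ng/mL·h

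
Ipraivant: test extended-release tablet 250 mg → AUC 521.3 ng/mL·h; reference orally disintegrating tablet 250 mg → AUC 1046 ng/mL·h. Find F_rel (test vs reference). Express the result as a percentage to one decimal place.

F_rel = 49.8%

F_rel = (AUC_test/D_test) / (AUC_ref/D_ref)
      = (521.3/250) / (1046/250)
      = 2.0852 / 4.184 = 0.4984 = 49.84%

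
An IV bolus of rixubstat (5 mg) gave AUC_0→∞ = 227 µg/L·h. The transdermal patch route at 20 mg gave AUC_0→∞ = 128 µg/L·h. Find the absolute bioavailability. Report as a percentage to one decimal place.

F = (AUC_ev / D_ev) / (AUC_iv / D_iv)
  = (128/20) / (227/5)
  = 6.4 / 45.4 = 0.1410
  = 14.10%

F = 14.1%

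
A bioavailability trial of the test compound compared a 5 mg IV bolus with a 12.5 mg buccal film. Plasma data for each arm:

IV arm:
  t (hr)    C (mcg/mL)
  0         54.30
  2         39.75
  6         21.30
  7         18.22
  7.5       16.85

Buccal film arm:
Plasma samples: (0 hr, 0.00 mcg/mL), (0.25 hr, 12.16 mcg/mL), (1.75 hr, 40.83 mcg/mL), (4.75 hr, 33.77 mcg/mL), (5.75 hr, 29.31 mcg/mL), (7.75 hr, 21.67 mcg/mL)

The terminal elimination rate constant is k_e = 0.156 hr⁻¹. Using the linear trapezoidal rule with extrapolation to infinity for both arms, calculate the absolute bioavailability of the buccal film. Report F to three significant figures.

Trapezoidal AUC_0→7.5 (IV):
  [0→2]: (54.30+39.75)/2 × 2 = 94.05
  [2→6]: (39.75+21.30)/2 × 4 = 122.1
  [6→7]: (21.30+18.22)/2 × 1 = 19.76
  [7→7.5]: (18.22+16.85)/2 × 0.5 = 8.7675
  Sum = 244.6775 mcg/mL·hr
IV tail: 16.85/0.156 = 108.013; AUC_iv,0→∞ = 244.6775 + 108.013 = 352.6905 mcg/mL·hr
Trapezoidal AUC_0→7.75 (buccal film):
  [0→0.25]: (0.00+12.16)/2 × 0.25 = 1.52
  [0.25→1.75]: (12.16+40.83)/2 × 1.5 = 39.7425
  [1.75→4.75]: (40.83+33.77)/2 × 3 = 111.9
  [4.75→5.75]: (33.77+29.31)/2 × 1 = 31.54
  [5.75→7.75]: (29.31+21.67)/2 × 2 = 50.98
  Sum = 235.6825 mcg/mL·hr
buccal film tail: 21.67/0.156 = 138.910; AUC_ev,0→∞ = 235.6825 + 138.910 = 374.5925 mcg/mL·hr
F = (AUC_ev/D_ev)/(AUC_iv/D_iv) = (374.5925/12.5)/(352.6905/5) = 29.9674/70.5381 = 0.4248

F = 0.425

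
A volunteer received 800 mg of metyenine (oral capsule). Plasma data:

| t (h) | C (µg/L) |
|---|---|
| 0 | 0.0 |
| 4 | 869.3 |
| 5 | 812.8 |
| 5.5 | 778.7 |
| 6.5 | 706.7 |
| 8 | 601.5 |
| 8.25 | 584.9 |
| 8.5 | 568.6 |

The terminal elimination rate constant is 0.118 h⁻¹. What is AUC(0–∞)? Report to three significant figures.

AUC = 9810 µg/L·h

Trapezoidal AUC_0→8.5:
  [0→4]: (0.0+869.3)/2 × 4 = 1738.6
  [4→5]: (869.3+812.8)/2 × 1 = 841.05
  [5→5.5]: (812.8+778.7)/2 × 0.5 = 397.875
  [5.5→6.5]: (778.7+706.7)/2 × 1 = 742.7
  [6.5→8]: (706.7+601.5)/2 × 1.5 = 981.15
  [8→8.25]: (601.5+584.9)/2 × 0.25 = 148.3
  [8.25→8.5]: (584.9+568.6)/2 × 0.25 = 144.1875
  Sum = 4993.8625 µg/L·h
Extrapolated tail: C_last / k_e = 568.6 / 0.118 = 4818.644
AUC_0→∞ = 4993.8625 + 4818.644 = 9812.5065 µg/L·h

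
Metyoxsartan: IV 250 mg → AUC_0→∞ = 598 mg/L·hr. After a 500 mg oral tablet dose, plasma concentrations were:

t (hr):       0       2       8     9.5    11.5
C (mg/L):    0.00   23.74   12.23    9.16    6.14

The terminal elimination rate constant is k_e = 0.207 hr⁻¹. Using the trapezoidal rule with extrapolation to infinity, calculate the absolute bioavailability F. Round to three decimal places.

F = 0.161

Trapezoidal AUC_0→11.5 (oral tablet):
  [0→2]: (0.00+23.74)/2 × 2 = 23.74
  [2→8]: (23.74+12.23)/2 × 6 = 107.91
  [8→9.5]: (12.23+9.16)/2 × 1.5 = 16.0425
  [9.5→11.5]: (9.16+6.14)/2 × 2 = 15.3
  Sum = 162.9925 mg/L·hr
Tail: C_last/k_e = 6.14/0.207 = 29.662
AUC_0→∞ (oral tablet) = 162.9925 + 29.662 = 192.6545 mg/L·hr
F = (AUC_ev/D_ev)/(AUC_iv/D_iv) = (192.6545/500)/(598/250) = 0.385309/2.392 = 0.1611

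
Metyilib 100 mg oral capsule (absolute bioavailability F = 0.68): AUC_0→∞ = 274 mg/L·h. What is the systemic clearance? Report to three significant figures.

CL = F × Dose / AUC_0→∞
   = 0.68 × 100 / 274 = 0.248175 L/h

CL = 0.248 L/h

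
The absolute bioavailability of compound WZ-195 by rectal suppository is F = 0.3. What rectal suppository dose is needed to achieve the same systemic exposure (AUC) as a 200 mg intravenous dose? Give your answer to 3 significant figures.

For equal systemic exposure: F × D_ev = D_iv
D_ev = D_iv / F = 200 / 0.3 = 666.667 mg

D_rectal = 667 mg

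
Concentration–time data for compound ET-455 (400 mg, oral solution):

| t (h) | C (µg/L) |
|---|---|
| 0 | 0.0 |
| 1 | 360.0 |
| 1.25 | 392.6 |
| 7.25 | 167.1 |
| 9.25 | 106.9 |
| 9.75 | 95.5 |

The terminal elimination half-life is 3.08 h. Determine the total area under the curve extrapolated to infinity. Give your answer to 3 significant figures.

AUC = 2700 µg/L·h

Trapezoidal AUC_0→9.75:
  [0→1]: (0.0+360.0)/2 × 1 = 180.0
  [1→1.25]: (360.0+392.6)/2 × 0.25 = 94.075
  [1.25→7.25]: (392.6+167.1)/2 × 6 = 1679.1
  [7.25→9.25]: (167.1+106.9)/2 × 2 = 274.0
  [9.25→9.75]: (106.9+95.5)/2 × 0.5 = 50.6
  Sum = 2277.775 µg/L·h
k_e = ln2 / t½ = 0.693147 / 3.08 = 0.2250 h^-1
Extrapolated tail: C_last / k_e = 95.5 / 0.225 = 424.444
AUC_0→∞ = 2277.775 + 424.444 = 2702.219 µg/L·h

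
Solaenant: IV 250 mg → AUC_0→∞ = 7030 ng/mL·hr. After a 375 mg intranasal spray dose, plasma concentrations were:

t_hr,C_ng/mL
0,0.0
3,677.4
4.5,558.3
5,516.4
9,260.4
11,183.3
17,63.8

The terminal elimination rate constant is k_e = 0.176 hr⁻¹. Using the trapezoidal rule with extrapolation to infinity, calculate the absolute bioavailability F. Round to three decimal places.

F = 0.504

Trapezoidal AUC_0→17 (intranasal spray):
  [0→3]: (0.0+677.4)/2 × 3 = 1016.1
  [3→4.5]: (677.4+558.3)/2 × 1.5 = 926.775
  [4.5→5]: (558.3+516.4)/2 × 0.5 = 268.675
  [5→9]: (516.4+260.4)/2 × 4 = 1553.6
  [9→11]: (260.4+183.3)/2 × 2 = 443.7
  [11→17]: (183.3+63.8)/2 × 6 = 741.3
  Sum = 4950.15 ng/mL·hr
Tail: C_last/k_e = 63.8/0.176 = 362.500
AUC_0→∞ (intranasal spray) = 4950.15 + 362.500 = 5312.65 ng/mL·hr
F = (AUC_ev/D_ev)/(AUC_iv/D_iv) = (5312.65/375)/(7030/250) = 14.1671/28.12 = 0.5038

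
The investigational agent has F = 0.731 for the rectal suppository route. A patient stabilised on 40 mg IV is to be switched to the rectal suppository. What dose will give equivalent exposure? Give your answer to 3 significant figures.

D_rectal = 54.7 mg

For equal systemic exposure: F × D_ev = D_iv
D_ev = D_iv / F = 40 / 0.731 = 54.7196 mg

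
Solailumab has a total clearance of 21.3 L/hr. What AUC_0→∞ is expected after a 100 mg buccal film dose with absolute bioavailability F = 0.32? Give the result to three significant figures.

AUC = 1.50 mg/L·hr

AUC_0→∞ = F × Dose / CL
        = 0.32 × 100 / 21.3 = 1.50235 mg/L·hr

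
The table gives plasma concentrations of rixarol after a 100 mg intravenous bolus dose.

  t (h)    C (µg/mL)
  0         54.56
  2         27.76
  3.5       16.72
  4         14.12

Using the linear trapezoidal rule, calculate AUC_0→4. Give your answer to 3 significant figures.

AUC = 123 µg/mL·h

Trapezoidal AUC_0→4:
  [0→2]: (54.56+27.76)/2 × 2 = 82.32
  [2→3.5]: (27.76+16.72)/2 × 1.5 = 33.36
  [3.5→4]: (16.72+14.12)/2 × 0.5 = 7.71
  Sum = 123.39 µg/mL·h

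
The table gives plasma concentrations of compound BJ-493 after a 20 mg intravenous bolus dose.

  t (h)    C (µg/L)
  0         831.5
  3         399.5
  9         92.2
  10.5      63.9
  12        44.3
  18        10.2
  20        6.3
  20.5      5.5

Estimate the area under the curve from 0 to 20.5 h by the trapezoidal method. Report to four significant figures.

Trapezoidal AUC_0→20.5:
  [0→3]: (831.5+399.5)/2 × 3 = 1846.5
  [3→9]: (399.5+92.2)/2 × 6 = 1475.1
  [9→10.5]: (92.2+63.9)/2 × 1.5 = 117.075
  [10.5→12]: (63.9+44.3)/2 × 1.5 = 81.15
  [12→18]: (44.3+10.2)/2 × 6 = 163.5
  [18→20]: (10.2+6.3)/2 × 2 = 16.5
  [20→20.5]: (6.3+5.5)/2 × 0.5 = 2.95
  Sum = 3702.775 µg/L·h

AUC = 3703 µg/L·h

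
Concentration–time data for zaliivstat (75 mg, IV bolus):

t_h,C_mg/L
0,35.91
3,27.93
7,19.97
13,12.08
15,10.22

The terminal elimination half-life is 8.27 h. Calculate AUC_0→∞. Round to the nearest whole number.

Trapezoidal AUC_0→15:
  [0→3]: (35.91+27.93)/2 × 3 = 95.76
  [3→7]: (27.93+19.97)/2 × 4 = 95.8
  [7→13]: (19.97+12.08)/2 × 6 = 96.15
  [13→15]: (12.08+10.22)/2 × 2 = 22.3
  Sum = 310.01 mg/L·h
k_e = ln2 / t½ = 0.693147 / 8.27 = 0.0838 h^-1
Extrapolated tail: C_last / k_e = 10.22 / 0.0838 = 121.957
AUC_0→∞ = 310.01 + 121.957 = 431.967 mg/L·h

AUC = 432 mg/L·h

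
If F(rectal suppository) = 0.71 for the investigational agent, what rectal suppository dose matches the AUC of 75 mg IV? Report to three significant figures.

For equal systemic exposure: F × D_ev = D_iv
D_ev = D_iv / F = 75 / 0.71 = 105.634 mg

D_rectal = 106 mg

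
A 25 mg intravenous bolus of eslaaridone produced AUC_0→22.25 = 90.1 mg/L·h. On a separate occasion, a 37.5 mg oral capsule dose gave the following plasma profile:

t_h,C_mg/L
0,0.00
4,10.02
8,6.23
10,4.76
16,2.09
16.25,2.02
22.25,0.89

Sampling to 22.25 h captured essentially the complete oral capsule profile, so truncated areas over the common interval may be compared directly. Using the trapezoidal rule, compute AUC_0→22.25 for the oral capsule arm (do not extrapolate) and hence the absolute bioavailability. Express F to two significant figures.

F = 0.69

Trapezoidal AUC_0→22.25 (oral capsule):
  [0→4]: (0.00+10.02)/2 × 4 = 20.04
  [4→8]: (10.02+6.23)/2 × 4 = 32.5
  [8→10]: (6.23+4.76)/2 × 2 = 10.99
  [10→16]: (4.76+2.09)/2 × 6 = 20.55
  [16→16.25]: (2.09+2.02)/2 × 0.25 = 0.51375
  [16.25→22.25]: (2.02+0.89)/2 × 6 = 8.73
  Sum = 93.32375 mg/L·h
F = (AUC_ev/D_ev)/(AUC_iv/D_iv) = (93.32375/37.5)/(90.1/25) = 2.48863/3.604 = 0.6905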